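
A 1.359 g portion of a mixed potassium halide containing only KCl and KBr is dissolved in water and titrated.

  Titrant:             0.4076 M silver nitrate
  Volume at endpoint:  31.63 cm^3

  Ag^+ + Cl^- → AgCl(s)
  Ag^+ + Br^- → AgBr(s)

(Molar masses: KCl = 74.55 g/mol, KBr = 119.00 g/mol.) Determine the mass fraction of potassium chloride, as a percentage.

n(AgNO3) = 0.03163 × 0.4076 = 0.01289 mol
Let x = n(KCl), y = n(KBr).
Titrant: 1x + 1y = 0.01289;  mass: 74.55x + 119.00y = 1.359
Solving, x = 3.941 × 10^-3 mol, y = 8.951 × 10^-3 mol
mass of KCl = 3.941 × 10^-3 × 74.55 = 0.2938 g
% KCl = 0.2938 / 1.359 × 100 = 21.62 %

21.62 %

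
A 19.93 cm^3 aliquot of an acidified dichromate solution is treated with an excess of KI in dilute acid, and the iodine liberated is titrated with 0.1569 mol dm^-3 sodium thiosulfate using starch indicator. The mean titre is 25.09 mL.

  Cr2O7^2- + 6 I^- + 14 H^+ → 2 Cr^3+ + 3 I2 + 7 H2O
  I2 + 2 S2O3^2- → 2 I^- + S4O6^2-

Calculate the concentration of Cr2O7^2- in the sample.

0.03292 mol/L

n(S2O3^2-) = 0.02509 × 0.1569 = 3.937 × 10^-3 mol
n(I2) = n(S2O3^2-)/2 = 1.968 × 10^-3 mol
From the 1:3 ratio, n(Cr2O7^2-) in the aliquot = 1/3 × 1.968 × 10^-3 = 6.561 × 10^-4 mol
[Cr2O7^2-] = 6.561 × 10^-4 / 0.01993 = 0.03292 mol/L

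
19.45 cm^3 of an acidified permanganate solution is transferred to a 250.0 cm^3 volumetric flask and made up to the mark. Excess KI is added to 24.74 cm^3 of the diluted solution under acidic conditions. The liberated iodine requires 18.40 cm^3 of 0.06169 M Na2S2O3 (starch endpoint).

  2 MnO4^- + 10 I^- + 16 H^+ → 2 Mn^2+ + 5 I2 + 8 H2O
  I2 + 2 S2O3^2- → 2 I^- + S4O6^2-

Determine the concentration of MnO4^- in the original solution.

0.1179 M

n(S2O3^2-) = 0.01840 × 0.06169 = 1.135 × 10^-3 mol
n(I2) = n(S2O3^2-)/2 = 5.675 × 10^-4 mol
From the 2:5 ratio, n(MnO4^-) in the aliquot = 2/5 × 5.675 × 10^-4 = 2.270 × 10^-4 mol
[MnO4^-]_dilute = 2.270 × 10^-4 / 0.02474 = 0.009176 mol/L
[MnO4^-]_original = 0.009176 × 250.0/19.45 = 0.1179 mol/L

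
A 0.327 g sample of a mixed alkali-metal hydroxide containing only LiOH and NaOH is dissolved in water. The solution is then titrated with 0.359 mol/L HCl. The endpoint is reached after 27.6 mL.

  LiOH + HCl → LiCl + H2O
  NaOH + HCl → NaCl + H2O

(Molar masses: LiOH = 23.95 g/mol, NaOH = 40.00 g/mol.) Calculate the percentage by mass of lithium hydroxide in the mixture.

31.6 %

n(HCl) = 0.0276 × 0.359 = 9.91 × 10^-3 mol
Let x = n(LiOH), y = n(NaOH).
Titrant: 1x + 1y = 9.91 × 10^-3;  mass: 23.95x + 40.00y = 0.327
Solving, x = 4.32 × 10^-3 mol, y = 5.59 × 10^-3 mol
mass of LiOH = 4.32 × 10^-3 × 23.95 = 0.103 g
% LiOH = 0.103 / 0.327 × 100 = 31.6 %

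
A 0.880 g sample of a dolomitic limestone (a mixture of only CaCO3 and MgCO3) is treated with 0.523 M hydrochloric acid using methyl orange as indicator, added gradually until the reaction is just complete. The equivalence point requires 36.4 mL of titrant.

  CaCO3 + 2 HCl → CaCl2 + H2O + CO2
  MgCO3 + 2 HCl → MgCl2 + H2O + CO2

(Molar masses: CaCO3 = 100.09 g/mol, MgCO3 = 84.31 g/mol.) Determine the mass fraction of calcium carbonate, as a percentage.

n(HCl) = 0.0364 × 0.523 = 0.0190 mol
Let x = n(CaCO3), y = n(MgCO3).
Titrant: 2x + 2y = 0.0190;  mass: 100.09x + 84.31y = 0.880
Solving, x = 4.91 × 10^-3 mol, y = 4.61 × 10^-3 mol
mass of CaCO3 = 4.91 × 10^-3 × 100.09 = 0.491 g
% CaCO3 = 0.491 / 0.880 × 100 = 55.9 %

55.9 %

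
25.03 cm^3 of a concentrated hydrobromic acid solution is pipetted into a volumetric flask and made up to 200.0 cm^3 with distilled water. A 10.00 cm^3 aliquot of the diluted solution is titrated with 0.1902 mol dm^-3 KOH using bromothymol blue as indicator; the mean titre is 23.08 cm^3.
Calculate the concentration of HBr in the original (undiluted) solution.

3.508 mol/L

HBr + KOH → KBr + H2O
n(KOH) = 0.02308 × 0.1902 = 4.390 × 10^-3 mol
n(HBr) in the aliquot = 4.390 × 10^-3 mol (1:1 ratio)
[HBr]_dilute = 4.390 × 10^-3 / 0.01000 = 0.4390 mol/L
Dilution factor = 200.0 / 25.03 = 7.990
[HBr]_stock = 0.4390 × 7.990 = 3.508 mol/L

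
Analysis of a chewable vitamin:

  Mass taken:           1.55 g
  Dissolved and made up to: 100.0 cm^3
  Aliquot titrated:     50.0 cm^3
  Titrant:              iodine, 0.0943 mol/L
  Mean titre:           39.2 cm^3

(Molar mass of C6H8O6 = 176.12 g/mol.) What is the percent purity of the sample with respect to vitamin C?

C6H8O6 + I2 → C6H6O6 + 2 HI
n(I2) per titration = 0.0392 × 0.0943 = 3.70 × 10^-3 mol
n(C6H8O6) in each aliquot = 3.70 × 10^-3 mol (1:1 ratio)
n(C6H8O6) in the whole flask = 3.70 × 10^-3 × 100.0/50.0 = 7.39 × 10^-3 mol
mass of C6H8O6 = 7.39 × 10^-3 × 176.12 = 1.30 g
% C6H8O6 = 1.30 / 1.55 × 100 = 84.0 %

84.0 %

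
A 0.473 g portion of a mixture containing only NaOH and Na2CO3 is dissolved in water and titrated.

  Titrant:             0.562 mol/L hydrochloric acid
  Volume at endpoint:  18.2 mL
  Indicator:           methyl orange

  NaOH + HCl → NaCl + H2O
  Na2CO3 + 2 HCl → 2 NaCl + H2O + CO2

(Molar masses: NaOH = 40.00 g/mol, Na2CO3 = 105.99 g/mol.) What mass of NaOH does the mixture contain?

n(HCl) = 0.0182 × 0.562 = 0.0102 mol
Let x = n(NaOH), y = n(Na2CO3).
Titrant: 1x + 2y = 0.0102;  mass: 40.00x + 105.99y = 0.473
Solving, x = 5.31 × 10^-3 mol, y = 2.46 × 10^-3 mol
mass of NaOH = 5.31 × 10^-3 × 40.00 = 0.213 g

0.213 g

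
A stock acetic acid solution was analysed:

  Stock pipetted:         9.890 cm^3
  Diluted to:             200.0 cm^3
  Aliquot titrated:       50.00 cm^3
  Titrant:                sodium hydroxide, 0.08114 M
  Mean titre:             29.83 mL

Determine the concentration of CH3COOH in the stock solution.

CH3COOH + NaOH → CH3COONa + H2O
n(NaOH) = 0.02983 × 0.08114 = 2.420 × 10^-3 mol
n(CH3COOH) in the aliquot = 2.420 × 10^-3 mol (1:1 ratio)
[CH3COOH]_dilute = 2.420 × 10^-3 / 0.05000 = 0.04841 mol/L
Dilution factor = 200.0 / 9.890 = 20.22
[CH3COOH]_stock = 0.04841 × 20.22 = 0.9789 mol/L

0.9789 M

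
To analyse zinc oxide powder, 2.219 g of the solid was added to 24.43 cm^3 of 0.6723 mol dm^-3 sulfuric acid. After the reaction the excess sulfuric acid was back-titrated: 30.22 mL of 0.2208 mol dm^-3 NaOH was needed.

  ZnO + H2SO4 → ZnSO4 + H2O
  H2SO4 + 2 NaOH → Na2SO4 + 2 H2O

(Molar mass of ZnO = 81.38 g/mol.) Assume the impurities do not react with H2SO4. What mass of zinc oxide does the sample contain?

n(H2SO4) added = 0.02443 × 0.6723 = 0.01642 mol
n(NaOH) used in back-titration = 0.03022 × 0.2208 = 6.673 × 10^-3 mol
From the 1:2 ratio, n(H2SO4) left over = 1/2 × 6.673 × 10^-3 = 3.336 × 10^-3 mol
n(H2SO4) consumed by analyte = 0.01642 − 3.336 × 10^-3 = 0.01309 mol
n(ZnO) = 0.01309 mol (1:1 ratio)
mass of ZnO = 0.01309 × 81.38 = 1.065 g

1.065 g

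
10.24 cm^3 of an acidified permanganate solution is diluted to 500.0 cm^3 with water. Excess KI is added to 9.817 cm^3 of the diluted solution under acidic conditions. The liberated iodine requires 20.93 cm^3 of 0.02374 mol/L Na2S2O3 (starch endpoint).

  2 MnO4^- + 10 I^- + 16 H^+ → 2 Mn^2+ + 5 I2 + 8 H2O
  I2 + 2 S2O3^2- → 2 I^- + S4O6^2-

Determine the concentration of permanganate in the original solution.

0.4943 mol/L

n(S2O3^2-) = 0.02093 × 0.02374 = 4.969 × 10^-4 mol
n(I2) = n(S2O3^2-)/2 = 2.484 × 10^-4 mol
From the 2:5 ratio, n(MnO4^-) in the aliquot = 2/5 × 2.484 × 10^-4 = 9.938 × 10^-5 mol
[MnO4^-]_dilute = 9.938 × 10^-5 / 0.009817 = 0.01012 mol/L
[MnO4^-]_original = 0.01012 × 500.0/10.24 = 0.4943 mol/L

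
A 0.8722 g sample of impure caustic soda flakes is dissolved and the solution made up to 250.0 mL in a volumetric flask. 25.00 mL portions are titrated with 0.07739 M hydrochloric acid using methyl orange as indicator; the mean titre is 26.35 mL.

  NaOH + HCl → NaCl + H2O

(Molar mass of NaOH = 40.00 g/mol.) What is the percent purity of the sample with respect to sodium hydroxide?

n(HCl) per titration = 0.02635 × 0.07739 = 2.039 × 10^-3 mol
n(NaOH) in each aliquot = 2.039 × 10^-3 mol (1:1 ratio)
n(NaOH) in the whole flask = 2.039 × 10^-3 × 250.0/25.00 = 0.02039 mol
mass of NaOH = 0.02039 × 40.00 = 0.8157 g
% NaOH = 0.8157 / 0.8722 × 100 = 93.52 %

93.52 %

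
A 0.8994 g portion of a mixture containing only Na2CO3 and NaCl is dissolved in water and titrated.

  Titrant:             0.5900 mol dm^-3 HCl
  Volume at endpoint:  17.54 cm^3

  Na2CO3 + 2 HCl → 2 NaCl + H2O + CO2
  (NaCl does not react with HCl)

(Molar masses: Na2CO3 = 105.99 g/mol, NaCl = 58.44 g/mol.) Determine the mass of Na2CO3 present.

n(HCl) = 0.01754 × 0.5900 = 0.01035 mol
Let x = n(Na2CO3), y = n(NaCl).
Titrant: 2x = 0.01035;  mass: 105.99x + 58.44y = 0.8994
Solving, x = 5.174 × 10^-3 mol, y = 6.006 × 10^-3 mol
mass of Na2CO3 = 5.174 × 10^-3 × 105.99 = 0.5484 g

0.5484 g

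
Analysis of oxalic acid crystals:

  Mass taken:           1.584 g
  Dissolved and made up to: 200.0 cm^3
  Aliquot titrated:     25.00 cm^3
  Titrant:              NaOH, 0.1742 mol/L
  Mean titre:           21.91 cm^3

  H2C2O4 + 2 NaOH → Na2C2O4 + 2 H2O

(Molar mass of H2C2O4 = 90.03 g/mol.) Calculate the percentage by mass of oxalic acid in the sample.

n(NaOH) per titration = 0.02191 × 0.1742 = 3.817 × 10^-3 mol
From the 1:2 ratio, n(H2C2O4) in each aliquot = 1/2 × 3.817 × 10^-3 = 1.908 × 10^-3 mol
n(H2C2O4) in the whole flask = 1.908 × 10^-3 × 200.0/25.00 = 0.01527 mol
mass of H2C2O4 = 0.01527 × 90.03 = 1.374 g
% H2C2O4 = 1.374 / 1.584 × 100 = 86.77 %

86.77 %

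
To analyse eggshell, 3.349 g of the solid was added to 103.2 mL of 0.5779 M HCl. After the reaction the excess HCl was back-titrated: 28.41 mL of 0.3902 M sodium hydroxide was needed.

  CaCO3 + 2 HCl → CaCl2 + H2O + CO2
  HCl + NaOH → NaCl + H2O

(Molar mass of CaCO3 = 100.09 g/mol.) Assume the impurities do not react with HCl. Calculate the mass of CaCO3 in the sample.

2.430 g

n(HCl) added = 0.1032 × 0.5779 = 0.05964 mol
n(NaOH) used in back-titration = 0.02841 × 0.3902 = 0.01109 mol
n(HCl) left over = 0.01109 mol (1:1 ratio)
n(HCl) consumed by analyte = 0.05964 − 0.01109 = 0.04855 mol
From the 1:2 ratio, n(CaCO3) = 1/2 × 0.04855 = 0.02428 mol
mass of CaCO3 = 0.02428 × 100.09 = 2.430 g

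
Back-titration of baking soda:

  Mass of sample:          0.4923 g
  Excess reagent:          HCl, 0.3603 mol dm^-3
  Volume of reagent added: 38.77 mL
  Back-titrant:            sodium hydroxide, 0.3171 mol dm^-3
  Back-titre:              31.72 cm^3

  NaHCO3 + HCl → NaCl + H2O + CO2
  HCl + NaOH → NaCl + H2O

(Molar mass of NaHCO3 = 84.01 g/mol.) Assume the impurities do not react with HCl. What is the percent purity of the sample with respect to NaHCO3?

n(HCl) added = 0.03877 × 0.3603 = 0.01397 mol
n(NaOH) used in back-titration = 0.03172 × 0.3171 = 0.01006 mol
n(HCl) left over = 0.01006 mol (1:1 ratio)
n(HCl) consumed by analyte = 0.01397 − 0.01006 = 3.910 × 10^-3 mol
n(NaHCO3) = 3.910 × 10^-3 mol (1:1 ratio)
mass of NaHCO3 = 3.910 × 10^-3 × 84.01 = 0.3285 g
% NaHCO3 = 0.3285 / 0.4923 × 100 = 66.73 %

66.73 %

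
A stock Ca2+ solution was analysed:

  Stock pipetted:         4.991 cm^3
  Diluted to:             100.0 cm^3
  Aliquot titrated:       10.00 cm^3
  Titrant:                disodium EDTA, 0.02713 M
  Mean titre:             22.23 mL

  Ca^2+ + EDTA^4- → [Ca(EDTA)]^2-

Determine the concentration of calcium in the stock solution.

1.208 M

n(EDTA) = 0.02223 × 0.02713 = 6.031 × 10^-4 mol
n(Ca2+) in the aliquot = 6.031 × 10^-4 mol (1:1 ratio)
[Ca2+]_dilute = 6.031 × 10^-4 / 0.01000 = 0.06031 mol/L
Dilution factor = 100.0 / 4.991 = 20.04
[Ca2+]_stock = 0.06031 × 20.04 = 1.208 mol/L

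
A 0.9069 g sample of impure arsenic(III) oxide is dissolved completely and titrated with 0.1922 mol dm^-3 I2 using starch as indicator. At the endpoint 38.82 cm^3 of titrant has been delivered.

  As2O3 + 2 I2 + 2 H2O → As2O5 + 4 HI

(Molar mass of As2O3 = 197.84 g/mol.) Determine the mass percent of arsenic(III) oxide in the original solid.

n(I2) = 0.03882 L × 0.1922 mol/L = 7.461 × 10^-3 mol
From the 1:2 ratio, n(As2O3) = 1/2 × 7.461 × 10^-3 = 3.731 × 10^-3 mol
mass of As2O3 = 3.731 × 10^-3 × 197.84 g/mol = 0.7381 g
% As2O3 = 0.7381 / 0.9069 × 100 = 81.38 %

81.38 %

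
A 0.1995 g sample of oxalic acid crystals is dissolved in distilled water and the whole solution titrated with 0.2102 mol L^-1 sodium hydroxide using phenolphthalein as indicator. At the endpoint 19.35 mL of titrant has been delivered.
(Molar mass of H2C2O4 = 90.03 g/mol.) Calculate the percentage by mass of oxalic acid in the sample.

91.78 %

H2C2O4 + 2 NaOH → Na2C2O4 + 2 H2O
n(NaOH) = 0.01935 L × 0.2102 mol/L = 4.067 × 10^-3 mol
From the 1:2 ratio, n(H2C2O4) = 1/2 × 4.067 × 10^-3 = 2.034 × 10^-3 mol
mass of H2C2O4 = 2.034 × 10^-3 × 90.03 g/mol = 0.1831 g
% H2C2O4 = 0.1831 / 0.1995 × 100 = 91.78 %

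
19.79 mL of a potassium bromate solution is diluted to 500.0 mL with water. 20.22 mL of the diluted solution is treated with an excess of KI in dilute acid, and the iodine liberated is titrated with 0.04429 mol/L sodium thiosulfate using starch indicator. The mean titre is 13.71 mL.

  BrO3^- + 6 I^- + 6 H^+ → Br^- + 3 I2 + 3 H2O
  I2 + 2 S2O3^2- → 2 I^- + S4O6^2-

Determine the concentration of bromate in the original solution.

n(S2O3^2-) = 0.01371 × 0.04429 = 6.072 × 10^-4 mol
n(I2) = n(S2O3^2-)/2 = 3.036 × 10^-4 mol
From the 1:3 ratio, n(BrO3^-) in the aliquot = 1/3 × 3.036 × 10^-4 = 1.012 × 10^-4 mol
[BrO3^-]_dilute = 1.012 × 10^-4 / 0.02022 = 0.005005 mol/L
[BrO3^-]_original = 0.005005 × 500.0/19.79 = 0.1265 mol/L

0.1265 mol/L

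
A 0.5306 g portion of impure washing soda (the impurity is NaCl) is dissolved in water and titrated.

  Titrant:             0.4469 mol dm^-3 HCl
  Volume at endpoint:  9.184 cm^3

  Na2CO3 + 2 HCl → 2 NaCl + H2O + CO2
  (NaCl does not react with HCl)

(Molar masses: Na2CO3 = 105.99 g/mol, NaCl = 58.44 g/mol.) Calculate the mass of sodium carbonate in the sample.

n(HCl) = 0.009184 × 0.4469 = 4.104 × 10^-3 mol
Let x = n(Na2CO3), y = n(NaCl).
Titrant: 2x = 4.104 × 10^-3;  mass: 105.99x + 58.44y = 0.5306
Solving, x = 2.052 × 10^-3 mol, y = 5.357 × 10^-3 mol
mass of Na2CO3 = 2.052 × 10^-3 × 105.99 = 0.2175 g

0.2175 g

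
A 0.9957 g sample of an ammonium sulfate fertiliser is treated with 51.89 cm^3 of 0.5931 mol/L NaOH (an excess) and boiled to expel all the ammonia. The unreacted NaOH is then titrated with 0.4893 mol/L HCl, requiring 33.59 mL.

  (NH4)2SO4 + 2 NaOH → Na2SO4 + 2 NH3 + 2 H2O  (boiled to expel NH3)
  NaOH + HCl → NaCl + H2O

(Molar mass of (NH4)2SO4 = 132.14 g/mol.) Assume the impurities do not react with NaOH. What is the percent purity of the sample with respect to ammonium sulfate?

n(NaOH) added = 0.05189 × 0.5931 = 0.03078 mol
n(HCl) used in back-titration = 0.03359 × 0.4893 = 0.01644 mol
n(NaOH) left over = 0.01644 mol (1:1 ratio)
n(NaOH) consumed by analyte = 0.03078 − 0.01644 = 0.01434 mol
From the 1:2 ratio, n((NH4)2SO4) = 1/2 × 0.01434 = 7.170 × 10^-3 mol
mass of (NH4)2SO4 = 7.170 × 10^-3 × 132.14 = 0.9475 g
% (NH4)2SO4 = 0.9475 / 0.9957 × 100 = 95.16 %

95.16 %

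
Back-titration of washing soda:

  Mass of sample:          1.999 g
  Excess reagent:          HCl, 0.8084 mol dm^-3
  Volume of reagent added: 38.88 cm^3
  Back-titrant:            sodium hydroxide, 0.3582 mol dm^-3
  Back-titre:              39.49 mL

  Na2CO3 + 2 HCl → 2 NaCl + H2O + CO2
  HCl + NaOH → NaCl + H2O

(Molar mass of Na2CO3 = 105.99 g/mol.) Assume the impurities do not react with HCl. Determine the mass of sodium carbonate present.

0.9160 g

n(HCl) added = 0.03888 × 0.8084 = 0.03143 mol
n(NaOH) used in back-titration = 0.03949 × 0.3582 = 0.01415 mol
n(HCl) left over = 0.01415 mol (1:1 ratio)
n(HCl) consumed by analyte = 0.03143 − 0.01415 = 0.01729 mol
From the 1:2 ratio, n(Na2CO3) = 1/2 × 0.01729 = 8.643 × 10^-3 mol
mass of Na2CO3 = 8.643 × 10^-3 × 105.99 = 0.9160 g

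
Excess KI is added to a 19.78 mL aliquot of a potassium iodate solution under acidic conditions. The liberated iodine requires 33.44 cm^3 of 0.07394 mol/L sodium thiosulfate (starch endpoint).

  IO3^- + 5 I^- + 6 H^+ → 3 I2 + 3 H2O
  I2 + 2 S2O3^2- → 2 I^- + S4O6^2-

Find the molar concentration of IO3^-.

0.02083 mol/L

n(S2O3^2-) = 0.03344 × 0.07394 = 2.473 × 10^-3 mol
n(I2) = n(S2O3^2-)/2 = 1.236 × 10^-3 mol
From the 1:3 ratio, n(IO3^-) in the aliquot = 1/3 × 1.236 × 10^-3 = 4.121 × 10^-4 mol
[IO3^-] = 4.121 × 10^-4 / 0.01978 = 0.02083 mol/L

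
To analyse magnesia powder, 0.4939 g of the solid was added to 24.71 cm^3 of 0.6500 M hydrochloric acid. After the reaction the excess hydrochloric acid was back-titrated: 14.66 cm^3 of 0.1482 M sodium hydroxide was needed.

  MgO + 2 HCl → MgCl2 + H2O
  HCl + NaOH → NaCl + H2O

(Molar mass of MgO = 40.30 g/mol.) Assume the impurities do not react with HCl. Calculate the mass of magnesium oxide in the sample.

0.2799 g

n(HCl) added = 0.02471 × 0.6500 = 0.01606 mol
n(NaOH) used in back-titration = 0.01466 × 0.1482 = 2.173 × 10^-3 mol
n(HCl) left over = 2.173 × 10^-3 mol (1:1 ratio)
n(HCl) consumed by analyte = 0.01606 − 2.173 × 10^-3 = 0.01389 mol
From the 1:2 ratio, n(MgO) = 1/2 × 0.01389 = 6.944 × 10^-3 mol
mass of MgO = 6.944 × 10^-3 × 40.30 = 0.2799 g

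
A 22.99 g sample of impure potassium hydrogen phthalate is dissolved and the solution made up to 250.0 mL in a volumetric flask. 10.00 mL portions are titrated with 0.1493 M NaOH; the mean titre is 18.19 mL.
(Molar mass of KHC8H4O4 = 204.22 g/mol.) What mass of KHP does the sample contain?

KHC8H4O4 + NaOH → KNaC8H4O4 + H2O
n(NaOH) per titration = 0.01819 × 0.1493 = 2.716 × 10^-3 mol
n(KHC8H4O4) in each aliquot = 2.716 × 10^-3 mol (1:1 ratio)
n(KHC8H4O4) in the whole flask = 2.716 × 10^-3 × 250.0/10.00 = 0.06789 mol
mass of KHC8H4O4 = 0.06789 × 204.22 = 13.87 g

13.87 g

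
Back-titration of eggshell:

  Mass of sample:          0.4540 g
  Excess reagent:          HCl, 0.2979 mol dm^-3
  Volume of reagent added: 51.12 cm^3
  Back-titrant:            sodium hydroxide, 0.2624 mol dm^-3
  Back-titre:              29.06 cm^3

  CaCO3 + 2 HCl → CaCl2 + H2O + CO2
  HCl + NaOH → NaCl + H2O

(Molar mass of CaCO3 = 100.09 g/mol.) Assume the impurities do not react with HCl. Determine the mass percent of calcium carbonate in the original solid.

n(HCl) added = 0.05112 × 0.2979 = 0.01523 mol
n(NaOH) used in back-titration = 0.02906 × 0.2624 = 7.625 × 10^-3 mol
n(HCl) left over = 7.625 × 10^-3 mol (1:1 ratio)
n(HCl) consumed by analyte = 0.01523 − 7.625 × 10^-3 = 7.603 × 10^-3 mol
From the 1:2 ratio, n(CaCO3) = 1/2 × 7.603 × 10^-3 = 3.802 × 10^-3 mol
mass of CaCO3 = 3.802 × 10^-3 × 100.09 = 0.3805 g
% CaCO3 = 0.3805 / 0.4540 × 100 = 83.81 %

83.81 %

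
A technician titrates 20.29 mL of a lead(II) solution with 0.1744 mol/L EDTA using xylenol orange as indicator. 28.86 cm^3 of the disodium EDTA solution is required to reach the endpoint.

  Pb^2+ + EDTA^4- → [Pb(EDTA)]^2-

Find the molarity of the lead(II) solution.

n(EDTA) = 0.02886 L × 0.1744 mol/L = 5.033 × 10^-3 mol
n(Pb2+) = 5.033 × 10^-3 mol (1:1 mole ratio)
[Pb2+] = 5.033 × 10^-3 mol / 0.02029 L = 0.2481 mol/L

0.2481 mol/L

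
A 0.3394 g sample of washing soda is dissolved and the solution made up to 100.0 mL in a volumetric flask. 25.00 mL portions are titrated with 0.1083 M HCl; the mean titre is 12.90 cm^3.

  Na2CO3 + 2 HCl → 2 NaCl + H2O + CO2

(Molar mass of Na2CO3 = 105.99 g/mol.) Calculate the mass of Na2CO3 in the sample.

n(HCl) per titration = 0.01290 × 0.1083 = 1.397 × 10^-3 mol
From the 1:2 ratio, n(Na2CO3) in each aliquot = 1/2 × 1.397 × 10^-3 = 6.985 × 10^-4 mol
n(Na2CO3) in the whole flask = 6.985 × 10^-4 × 100.0/25.00 = 2.794 × 10^-3 mol
mass of Na2CO3 = 2.794 × 10^-3 × 105.99 = 0.2962 g

0.2962 g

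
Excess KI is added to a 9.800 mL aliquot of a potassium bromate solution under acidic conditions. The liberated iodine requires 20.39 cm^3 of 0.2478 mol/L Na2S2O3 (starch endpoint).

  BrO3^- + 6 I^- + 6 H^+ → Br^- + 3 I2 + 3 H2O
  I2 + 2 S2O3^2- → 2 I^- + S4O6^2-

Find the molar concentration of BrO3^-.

0.08593 mol/L

n(S2O3^2-) = 0.02039 × 0.2478 = 5.053 × 10^-3 mol
n(I2) = n(S2O3^2-)/2 = 2.526 × 10^-3 mol
From the 1:3 ratio, n(BrO3^-) in the aliquot = 1/3 × 2.526 × 10^-3 = 8.421 × 10^-4 mol
[BrO3^-] = 8.421 × 10^-4 / 0.009800 = 0.08593 mol/L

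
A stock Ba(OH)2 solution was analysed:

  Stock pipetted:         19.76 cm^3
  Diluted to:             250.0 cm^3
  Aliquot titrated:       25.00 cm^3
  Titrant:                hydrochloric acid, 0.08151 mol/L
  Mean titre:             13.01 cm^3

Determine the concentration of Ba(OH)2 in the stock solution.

0.2683 mol/L

Ba(OH)2 + 2 HCl → BaCl2 + 2 H2O
n(HCl) = 0.01301 × 0.08151 = 1.060 × 10^-3 mol
From the 1:2 ratio, n(Ba(OH)2) in the aliquot = 1/2 × 1.060 × 10^-3 = 5.302 × 10^-4 mol
[Ba(OH)2]_dilute = 5.302 × 10^-4 / 0.02500 = 0.02121 mol/L
Dilution factor = 250.0 / 19.76 = 12.65
[Ba(OH)2]_stock = 0.02121 × 12.65 = 0.2683 mol/L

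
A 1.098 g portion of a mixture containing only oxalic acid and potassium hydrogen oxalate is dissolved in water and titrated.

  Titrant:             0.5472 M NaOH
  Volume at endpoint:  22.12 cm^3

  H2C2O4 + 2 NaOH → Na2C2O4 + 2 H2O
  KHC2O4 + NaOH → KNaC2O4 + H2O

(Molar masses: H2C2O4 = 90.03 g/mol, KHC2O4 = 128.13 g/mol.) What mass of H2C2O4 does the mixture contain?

0.2453 g

n(NaOH) = 0.02212 × 0.5472 = 0.01210 mol
Let x = n(H2C2O4), y = n(KHC2O4).
Titrant: 2x + 1y = 0.01210;  mass: 90.03x + 128.13y = 1.098
Solving, x = 2.725 × 10^-3 mol, y = 6.655 × 10^-3 mol
mass of H2C2O4 = 2.725 × 10^-3 × 90.03 = 0.2453 g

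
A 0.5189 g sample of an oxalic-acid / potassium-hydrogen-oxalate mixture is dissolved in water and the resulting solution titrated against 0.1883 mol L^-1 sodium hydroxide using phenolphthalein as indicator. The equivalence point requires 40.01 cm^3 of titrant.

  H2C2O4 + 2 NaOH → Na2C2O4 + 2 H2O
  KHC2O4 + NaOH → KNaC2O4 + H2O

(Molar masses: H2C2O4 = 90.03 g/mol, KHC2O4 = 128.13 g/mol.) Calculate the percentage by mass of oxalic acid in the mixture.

46.59 %

n(NaOH) = 0.04001 × 0.1883 = 7.534 × 10^-3 mol
Let x = n(H2C2O4), y = n(KHC2O4).
Titrant: 2x + 1y = 7.534 × 10^-3;  mass: 90.03x + 128.13y = 0.5189
Solving, x = 2.686 × 10^-3 mol, y = 2.163 × 10^-3 mol
mass of H2C2O4 = 2.686 × 10^-3 × 90.03 = 0.2418 g
% H2C2O4 = 0.2418 / 0.5189 × 100 = 46.59 %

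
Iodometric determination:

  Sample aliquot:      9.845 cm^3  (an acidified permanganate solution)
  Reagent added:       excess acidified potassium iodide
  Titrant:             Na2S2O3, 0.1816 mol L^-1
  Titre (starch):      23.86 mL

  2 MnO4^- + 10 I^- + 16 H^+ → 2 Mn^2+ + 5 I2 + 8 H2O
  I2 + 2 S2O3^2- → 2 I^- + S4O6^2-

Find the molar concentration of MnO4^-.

n(S2O3^2-) = 0.02386 × 0.1816 = 4.333 × 10^-3 mol
n(I2) = n(S2O3^2-)/2 = 2.166 × 10^-3 mol
From the 2:5 ratio, n(MnO4^-) in the aliquot = 2/5 × 2.166 × 10^-3 = 8.666 × 10^-4 mol
[MnO4^-] = 8.666 × 10^-4 / 0.009845 = 0.08802 mol/L

0.08802 mol/L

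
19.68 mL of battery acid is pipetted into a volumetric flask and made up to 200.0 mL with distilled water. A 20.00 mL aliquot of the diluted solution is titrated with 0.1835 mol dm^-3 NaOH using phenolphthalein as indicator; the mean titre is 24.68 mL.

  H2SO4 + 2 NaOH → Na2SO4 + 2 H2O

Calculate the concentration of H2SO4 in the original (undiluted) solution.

1.151 mol/L

n(NaOH) = 0.02468 × 0.1835 = 4.529 × 10^-3 mol
From the 1:2 ratio, n(H2SO4) in the aliquot = 1/2 × 4.529 × 10^-3 = 2.264 × 10^-3 mol
[H2SO4]_dilute = 2.264 × 10^-3 / 0.02000 = 0.1132 mol/L
Dilution factor = 200.0 / 19.68 = 10.16
[H2SO4]_stock = 0.1132 × 10.16 = 1.151 mol/L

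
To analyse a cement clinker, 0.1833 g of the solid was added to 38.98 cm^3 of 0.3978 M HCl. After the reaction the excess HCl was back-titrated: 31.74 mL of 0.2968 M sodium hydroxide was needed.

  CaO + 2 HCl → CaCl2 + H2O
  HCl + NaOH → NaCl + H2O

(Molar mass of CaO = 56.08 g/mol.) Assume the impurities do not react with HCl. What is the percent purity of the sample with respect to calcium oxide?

93.10 %

n(HCl) added = 0.03898 × 0.3978 = 0.01551 mol
n(NaOH) used in back-titration = 0.03174 × 0.2968 = 9.420 × 10^-3 mol
n(HCl) left over = 9.420 × 10^-3 mol (1:1 ratio)
n(HCl) consumed by analyte = 0.01551 − 9.420 × 10^-3 = 6.086 × 10^-3 mol
From the 1:2 ratio, n(CaO) = 1/2 × 6.086 × 10^-3 = 3.043 × 10^-3 mol
mass of CaO = 3.043 × 10^-3 × 56.08 = 0.1706 g
% CaO = 0.1706 / 0.1833 × 100 = 93.10 %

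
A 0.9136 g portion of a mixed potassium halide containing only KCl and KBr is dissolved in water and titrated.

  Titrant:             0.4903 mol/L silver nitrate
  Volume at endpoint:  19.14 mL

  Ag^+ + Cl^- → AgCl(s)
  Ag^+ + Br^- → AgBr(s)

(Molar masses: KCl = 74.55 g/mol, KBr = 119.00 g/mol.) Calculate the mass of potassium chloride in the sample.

n(AgNO3) = 0.01914 × 0.4903 = 9.384 × 10^-3 mol
Let x = n(KCl), y = n(KBr).
Titrant: 1x + 1y = 9.384 × 10^-3;  mass: 74.55x + 119.00y = 0.9136
Solving, x = 4.570 × 10^-3 mol, y = 4.814 × 10^-3 mol
mass of KCl = 4.570 × 10^-3 × 74.55 = 0.3407 g

0.3407 g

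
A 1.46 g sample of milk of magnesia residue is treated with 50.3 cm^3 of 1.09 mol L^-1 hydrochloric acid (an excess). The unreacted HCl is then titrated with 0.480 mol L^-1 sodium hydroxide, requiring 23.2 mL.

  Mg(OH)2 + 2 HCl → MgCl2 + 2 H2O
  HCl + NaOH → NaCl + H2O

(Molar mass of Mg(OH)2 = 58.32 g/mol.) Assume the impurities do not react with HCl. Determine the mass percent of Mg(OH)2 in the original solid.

n(HCl) added = 0.0503 × 1.09 = 0.0548 mol
n(NaOH) used in back-titration = 0.0232 × 0.480 = 0.0111 mol
n(HCl) left over = 0.0111 mol (1:1 ratio)
n(HCl) consumed by analyte = 0.0548 − 0.0111 = 0.0437 mol
From the 1:2 ratio, n(Mg(OH)2) = 1/2 × 0.0437 = 0.0218 mol
mass of Mg(OH)2 = 0.0218 × 58.32 = 1.27 g
% Mg(OH)2 = 1.27 / 1.46 × 100 = 87.3 %

87.3 %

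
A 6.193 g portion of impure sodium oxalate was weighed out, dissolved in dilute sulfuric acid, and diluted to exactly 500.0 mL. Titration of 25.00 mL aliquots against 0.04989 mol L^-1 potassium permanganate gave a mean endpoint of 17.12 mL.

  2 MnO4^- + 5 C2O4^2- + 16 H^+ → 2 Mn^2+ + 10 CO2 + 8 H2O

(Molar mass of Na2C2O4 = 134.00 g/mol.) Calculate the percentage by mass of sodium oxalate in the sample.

n(KMnO4) per titration = 0.01712 × 0.04989 = 8.541 × 10^-4 mol
From the 5:2 ratio, n(Na2C2O4) in each aliquot = 5/2 × 8.541 × 10^-4 = 2.135 × 10^-3 mol
n(Na2C2O4) in the whole flask = 2.135 × 10^-3 × 500.0/25.00 = 0.04271 mol
mass of Na2C2O4 = 0.04271 × 134.00 = 5.723 g
% Na2C2O4 = 5.723 / 6.193 × 100 = 92.40 %

92.40 %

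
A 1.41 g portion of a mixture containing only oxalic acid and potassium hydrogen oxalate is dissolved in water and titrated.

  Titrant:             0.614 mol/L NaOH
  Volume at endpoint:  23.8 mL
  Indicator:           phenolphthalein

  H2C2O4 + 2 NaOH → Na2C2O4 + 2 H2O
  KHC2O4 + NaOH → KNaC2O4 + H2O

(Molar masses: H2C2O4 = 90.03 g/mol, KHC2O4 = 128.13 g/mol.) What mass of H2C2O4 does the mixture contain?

n(NaOH) = 0.0238 × 0.614 = 0.0146 mol
Let x = n(H2C2O4), y = n(KHC2O4).
Titrant: 2x + 1y = 0.0146;  mass: 90.03x + 128.13y = 1.41
Solving, x = 2.78 × 10^-3 mol, y = 9.05 × 10^-3 mol
mass of H2C2O4 = 2.78 × 10^-3 × 90.03 = 0.250 g

0.250 g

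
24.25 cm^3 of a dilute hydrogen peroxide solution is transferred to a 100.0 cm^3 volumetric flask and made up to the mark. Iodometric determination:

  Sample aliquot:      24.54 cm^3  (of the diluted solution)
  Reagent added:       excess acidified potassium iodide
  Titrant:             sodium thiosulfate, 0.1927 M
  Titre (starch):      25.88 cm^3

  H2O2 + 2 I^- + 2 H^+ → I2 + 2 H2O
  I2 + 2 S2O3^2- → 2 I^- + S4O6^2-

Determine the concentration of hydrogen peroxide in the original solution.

0.4190 M

n(S2O3^2-) = 0.02588 × 0.1927 = 4.987 × 10^-3 mol
n(I2) = n(S2O3^2-)/2 = 2.494 × 10^-3 mol
n(H2O2) in the aliquot = 2.494 × 10^-3 mol (1:1 ratio)
[H2O2]_dilute = 2.494 × 10^-3 / 0.02454 = 0.1016 mol/L
[H2O2]_original = 0.1016 × 100.0/24.25 = 0.4190 mol/L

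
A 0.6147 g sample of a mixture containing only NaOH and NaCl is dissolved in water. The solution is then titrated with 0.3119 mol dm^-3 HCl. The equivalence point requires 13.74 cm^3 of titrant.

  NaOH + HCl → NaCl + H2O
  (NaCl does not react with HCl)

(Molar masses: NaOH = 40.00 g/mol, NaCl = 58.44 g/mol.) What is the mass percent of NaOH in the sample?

n(HCl) = 0.01374 × 0.3119 = 4.286 × 10^-3 mol
Let x = n(NaOH), y = n(NaCl).
Titrant: 1x = 4.286 × 10^-3;  mass: 40.00x + 58.44y = 0.6147
Solving, x = 4.286 × 10^-3 mol, y = 7.585 × 10^-3 mol
mass of NaOH = 4.286 × 10^-3 × 40.00 = 0.1714 g
% NaOH = 0.1714 / 0.6147 × 100 = 27.89 %

27.89 %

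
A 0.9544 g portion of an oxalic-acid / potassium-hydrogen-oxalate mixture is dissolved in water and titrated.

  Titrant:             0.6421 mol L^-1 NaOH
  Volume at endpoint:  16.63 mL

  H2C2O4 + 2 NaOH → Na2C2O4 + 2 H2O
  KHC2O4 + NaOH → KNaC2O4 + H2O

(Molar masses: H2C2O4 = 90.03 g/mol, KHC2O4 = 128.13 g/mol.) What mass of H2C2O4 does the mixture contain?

n(NaOH) = 0.01663 × 0.6421 = 0.01068 mol
Let x = n(H2C2O4), y = n(KHC2O4).
Titrant: 2x + 1y = 0.01068;  mass: 90.03x + 128.13y = 0.9544
Solving, x = 2.489 × 10^-3 mol, y = 5.700 × 10^-3 mol
mass of H2C2O4 = 2.489 × 10^-3 × 90.03 = 0.2241 g

0.2241 g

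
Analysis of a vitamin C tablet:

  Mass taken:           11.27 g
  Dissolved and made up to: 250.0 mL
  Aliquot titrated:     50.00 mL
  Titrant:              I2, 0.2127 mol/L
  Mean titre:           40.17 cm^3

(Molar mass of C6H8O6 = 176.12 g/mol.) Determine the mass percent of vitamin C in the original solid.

C6H8O6 + I2 → C6H6O6 + 2 HI
n(I2) per titration = 0.04017 × 0.2127 = 8.544 × 10^-3 mol
n(C6H8O6) in each aliquot = 8.544 × 10^-3 mol (1:1 ratio)
n(C6H8O6) in the whole flask = 8.544 × 10^-3 × 250.0/50.00 = 0.04272 mol
mass of C6H8O6 = 0.04272 × 176.12 = 7.524 g
% C6H8O6 = 7.524 / 11.27 × 100 = 66.76 %

66.76 %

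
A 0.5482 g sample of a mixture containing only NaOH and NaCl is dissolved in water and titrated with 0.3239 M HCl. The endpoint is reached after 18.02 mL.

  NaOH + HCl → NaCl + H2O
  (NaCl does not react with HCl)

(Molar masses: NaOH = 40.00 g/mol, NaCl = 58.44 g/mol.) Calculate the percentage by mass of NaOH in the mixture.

42.59 %

n(HCl) = 0.01802 × 0.3239 = 5.837 × 10^-3 mol
Let x = n(NaOH), y = n(NaCl).
Titrant: 1x = 5.837 × 10^-3;  mass: 40.00x + 58.44y = 0.5482
Solving, x = 5.837 × 10^-3 mol, y = 5.386 × 10^-3 mol
mass of NaOH = 5.837 × 10^-3 × 40.00 = 0.2335 g
% NaOH = 0.2335 / 0.5482 × 100 = 42.59 %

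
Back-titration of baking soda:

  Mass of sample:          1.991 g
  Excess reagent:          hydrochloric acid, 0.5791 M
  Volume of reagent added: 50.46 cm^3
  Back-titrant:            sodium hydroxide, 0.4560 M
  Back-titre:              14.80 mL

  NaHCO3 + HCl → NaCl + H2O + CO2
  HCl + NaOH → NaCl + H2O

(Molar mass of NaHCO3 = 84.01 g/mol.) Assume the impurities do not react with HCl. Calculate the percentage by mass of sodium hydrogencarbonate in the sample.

n(HCl) added = 0.05046 × 0.5791 = 0.02922 mol
n(NaOH) used in back-titration = 0.01480 × 0.4560 = 6.749 × 10^-3 mol
n(HCl) left over = 6.749 × 10^-3 mol (1:1 ratio)
n(HCl) consumed by analyte = 0.02922 − 6.749 × 10^-3 = 0.02247 mol
n(NaHCO3) = 0.02247 mol (1:1 ratio)
mass of NaHCO3 = 0.02247 × 84.01 = 1.888 g
% NaHCO3 = 1.888 / 1.991 × 100 = 94.82 %

94.82 %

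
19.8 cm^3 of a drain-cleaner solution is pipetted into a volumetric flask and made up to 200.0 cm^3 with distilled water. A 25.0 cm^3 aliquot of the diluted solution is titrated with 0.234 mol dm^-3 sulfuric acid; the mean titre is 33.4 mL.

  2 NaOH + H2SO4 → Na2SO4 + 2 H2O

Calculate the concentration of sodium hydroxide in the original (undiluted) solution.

6.32 mol/L

n(H2SO4) = 0.0334 × 0.234 = 7.82 × 10^-3 mol
From the 2:1 ratio, n(NaOH) in the aliquot = 2/1 × 7.82 × 10^-3 = 0.0156 mol
[NaOH]_dilute = 0.0156 / 0.0250 = 0.625 mol/L
Dilution factor = 200.0 / 19.8 = 10.10
[NaOH]_stock = 0.625 × 10.10 = 6.32 mol/L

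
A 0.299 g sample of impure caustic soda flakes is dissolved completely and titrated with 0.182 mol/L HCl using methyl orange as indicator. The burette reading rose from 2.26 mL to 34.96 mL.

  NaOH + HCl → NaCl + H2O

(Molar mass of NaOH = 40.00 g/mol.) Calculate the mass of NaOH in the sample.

0.238 g

n(HCl) = 0.0327 L × 0.182 mol/L = 5.95 × 10^-3 mol
n(NaOH) = 5.95 × 10^-3 mol (1:1 ratio)
mass of NaOH = 5.95 × 10^-3 × 40.00 g/mol = 0.238 g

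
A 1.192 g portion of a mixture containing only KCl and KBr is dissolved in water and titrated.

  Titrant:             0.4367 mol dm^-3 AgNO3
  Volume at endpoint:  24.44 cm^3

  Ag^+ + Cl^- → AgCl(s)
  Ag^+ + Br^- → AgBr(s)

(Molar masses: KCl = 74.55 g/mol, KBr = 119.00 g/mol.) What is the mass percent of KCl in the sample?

n(AgNO3) = 0.02444 × 0.4367 = 0.01067 mol
Let x = n(KCl), y = n(KBr).
Titrant: 1x + 1y = 0.01067;  mass: 74.55x + 119.00y = 1.192
Solving, x = 1.757 × 10^-3 mol, y = 8.916 × 10^-3 mol
mass of KCl = 1.757 × 10^-3 × 74.55 = 0.1310 g
% KCl = 0.1310 / 1.192 × 100 = 10.99 %

10.99 %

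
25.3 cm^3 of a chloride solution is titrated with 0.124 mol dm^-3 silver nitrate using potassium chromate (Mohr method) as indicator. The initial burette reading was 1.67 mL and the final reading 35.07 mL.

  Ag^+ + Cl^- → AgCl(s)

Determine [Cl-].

n(AgNO3) = 0.0334 L × 0.124 mol/L = 4.14 × 10^-3 mol
n(Cl-) = 4.14 × 10^-3 mol (1:1 mole ratio)
[Cl-] = 4.14 × 10^-3 mol / 0.0253 L = 0.164 mol/L

0.164 mol/L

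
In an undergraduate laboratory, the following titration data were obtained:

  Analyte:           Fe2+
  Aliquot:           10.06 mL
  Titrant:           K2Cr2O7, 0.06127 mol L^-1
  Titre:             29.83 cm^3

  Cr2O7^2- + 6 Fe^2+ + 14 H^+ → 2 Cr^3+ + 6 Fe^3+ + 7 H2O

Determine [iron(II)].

1.090 mol/L

n(K2Cr2O7) = 0.02983 L × 0.06127 mol/L = 1.828 × 10^-3 mol
From the 6:1 mole ratio, n(Fe2+) = 6/1 × 1.828 × 10^-3 = 0.01097 mol
[Fe2+] = 0.01097 mol / 0.01006 L = 1.090 mol/L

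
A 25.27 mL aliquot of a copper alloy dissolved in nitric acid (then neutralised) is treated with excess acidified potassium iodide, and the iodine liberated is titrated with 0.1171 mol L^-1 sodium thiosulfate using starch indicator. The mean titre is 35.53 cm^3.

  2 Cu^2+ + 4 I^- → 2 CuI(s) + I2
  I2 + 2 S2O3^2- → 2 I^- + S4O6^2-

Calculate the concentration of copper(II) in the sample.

0.1646 mol/L

n(S2O3^2-) = 0.03553 × 0.1171 = 4.161 × 10^-3 mol
n(I2) = n(S2O3^2-)/2 = 2.080 × 10^-3 mol
From the 2:1 ratio, n(Cu2+) in the aliquot = 2/1 × 2.080 × 10^-3 = 4.161 × 10^-3 mol
[Cu2+] = 4.161 × 10^-3 / 0.02527 = 0.1646 mol/L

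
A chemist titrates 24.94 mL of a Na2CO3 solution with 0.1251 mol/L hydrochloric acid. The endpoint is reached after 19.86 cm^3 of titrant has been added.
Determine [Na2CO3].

0.04981 mol/L

Na2CO3 + 2 HCl → 2 NaCl + H2O + CO2
n(HCl) = 0.01986 L × 0.1251 mol/L = 2.484 × 10^-3 mol
From the 1:2 mole ratio, n(Na2CO3) = 1/2 × 2.484 × 10^-3 = 1.242 × 10^-3 mol
[Na2CO3] = 1.242 × 10^-3 mol / 0.02494 L = 0.04981 mol/L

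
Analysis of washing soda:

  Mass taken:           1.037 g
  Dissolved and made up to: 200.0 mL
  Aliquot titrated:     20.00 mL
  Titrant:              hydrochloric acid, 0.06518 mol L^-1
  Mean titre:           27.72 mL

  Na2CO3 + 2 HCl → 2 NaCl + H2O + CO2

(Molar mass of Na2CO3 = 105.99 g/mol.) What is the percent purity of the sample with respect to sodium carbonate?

n(HCl) per titration = 0.02772 × 0.06518 = 1.807 × 10^-3 mol
From the 1:2 ratio, n(Na2CO3) in each aliquot = 1/2 × 1.807 × 10^-3 = 9.034 × 10^-4 mol
n(Na2CO3) in the whole flask = 9.034 × 10^-4 × 200.0/20.00 = 9.034 × 10^-3 mol
mass of Na2CO3 = 9.034 × 10^-3 × 105.99 = 0.9575 g
% Na2CO3 = 0.9575 / 1.037 × 100 = 92.33 %

92.33 %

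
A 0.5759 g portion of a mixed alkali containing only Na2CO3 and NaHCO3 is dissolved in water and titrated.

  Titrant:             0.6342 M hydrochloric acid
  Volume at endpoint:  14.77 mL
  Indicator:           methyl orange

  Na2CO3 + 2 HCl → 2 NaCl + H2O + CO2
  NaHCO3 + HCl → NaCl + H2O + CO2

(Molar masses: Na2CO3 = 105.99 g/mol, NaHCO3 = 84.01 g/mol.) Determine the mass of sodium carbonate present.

n(HCl) = 0.01477 × 0.6342 = 9.367 × 10^-3 mol
Let x = n(Na2CO3), y = n(NaHCO3).
Titrant: 2x + 1y = 9.367 × 10^-3;  mass: 105.99x + 84.01y = 0.5759
Solving, x = 3.402 × 10^-3 mol, y = 2.563 × 10^-3 mol
mass of Na2CO3 = 3.402 × 10^-3 × 105.99 = 0.3606 g

0.3606 g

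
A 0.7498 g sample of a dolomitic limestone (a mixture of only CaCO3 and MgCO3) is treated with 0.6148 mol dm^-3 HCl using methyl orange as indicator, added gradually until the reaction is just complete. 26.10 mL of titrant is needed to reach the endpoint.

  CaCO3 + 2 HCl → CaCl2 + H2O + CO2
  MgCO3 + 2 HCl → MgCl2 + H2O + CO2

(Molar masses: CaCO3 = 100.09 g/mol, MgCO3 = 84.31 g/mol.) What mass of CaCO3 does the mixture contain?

n(HCl) = 0.02610 × 0.6148 = 0.01605 mol
Let x = n(CaCO3), y = n(MgCO3).
Titrant: 2x + 2y = 0.01605;  mass: 100.09x + 84.31y = 0.7498
Solving, x = 4.649 × 10^-3 mol, y = 3.374 × 10^-3 mol
mass of CaCO3 = 4.649 × 10^-3 × 100.09 = 0.4654 g

0.4654 g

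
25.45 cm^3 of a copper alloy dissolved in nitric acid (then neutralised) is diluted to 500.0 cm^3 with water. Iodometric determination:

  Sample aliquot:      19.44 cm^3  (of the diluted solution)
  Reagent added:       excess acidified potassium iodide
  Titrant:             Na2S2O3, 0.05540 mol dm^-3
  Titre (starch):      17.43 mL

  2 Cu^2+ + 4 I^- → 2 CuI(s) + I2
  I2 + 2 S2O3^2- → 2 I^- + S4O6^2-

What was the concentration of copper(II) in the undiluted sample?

0.9759 mol/L

n(S2O3^2-) = 0.01743 × 0.05540 = 9.656 × 10^-4 mol
n(I2) = n(S2O3^2-)/2 = 4.828 × 10^-4 mol
From the 2:1 ratio, n(Cu2+) in the aliquot = 2/1 × 4.828 × 10^-4 = 9.656 × 10^-4 mol
[Cu2+]_dilute = 9.656 × 10^-4 / 0.01944 = 0.04967 mol/L
[Cu2+]_original = 0.04967 × 500.0/25.45 = 0.9759 mol/L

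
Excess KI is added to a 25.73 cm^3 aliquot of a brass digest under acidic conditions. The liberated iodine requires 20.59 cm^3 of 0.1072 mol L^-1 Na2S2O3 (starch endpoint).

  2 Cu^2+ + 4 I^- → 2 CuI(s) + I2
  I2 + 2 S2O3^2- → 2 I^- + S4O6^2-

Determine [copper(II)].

n(S2O3^2-) = 0.02059 × 0.1072 = 2.207 × 10^-3 mol
n(I2) = n(S2O3^2-)/2 = 1.104 × 10^-3 mol
From the 2:1 ratio, n(Cu2+) in the aliquot = 2/1 × 1.104 × 10^-3 = 2.207 × 10^-3 mol
[Cu2+] = 2.207 × 10^-3 / 0.02573 = 0.08578 mol/L

0.08578 mol/L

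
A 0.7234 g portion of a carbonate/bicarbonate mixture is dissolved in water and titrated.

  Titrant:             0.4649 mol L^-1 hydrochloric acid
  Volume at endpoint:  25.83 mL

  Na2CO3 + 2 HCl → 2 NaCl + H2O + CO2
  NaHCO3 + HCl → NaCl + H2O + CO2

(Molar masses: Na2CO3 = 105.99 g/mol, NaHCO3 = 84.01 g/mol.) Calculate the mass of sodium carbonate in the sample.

0.4877 g

n(HCl) = 0.02583 × 0.4649 = 0.01201 mol
Let x = n(Na2CO3), y = n(NaHCO3).
Titrant: 2x + 1y = 0.01201;  mass: 105.99x + 84.01y = 0.7234
Solving, x = 4.601 × 10^-3 mol, y = 2.806 × 10^-3 mol
mass of Na2CO3 = 4.601 × 10^-3 × 105.99 = 0.4877 g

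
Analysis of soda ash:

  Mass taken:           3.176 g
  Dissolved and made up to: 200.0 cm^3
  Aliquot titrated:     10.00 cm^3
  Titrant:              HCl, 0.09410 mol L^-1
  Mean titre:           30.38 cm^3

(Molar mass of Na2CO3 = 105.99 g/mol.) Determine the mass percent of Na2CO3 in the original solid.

95.40 %

Na2CO3 + 2 HCl → 2 NaCl + H2O + CO2
n(HCl) per titration = 0.03038 × 0.09410 = 2.859 × 10^-3 mol
From the 1:2 ratio, n(Na2CO3) in each aliquot = 1/2 × 2.859 × 10^-3 = 1.429 × 10^-3 mol
n(Na2CO3) in the whole flask = 1.429 × 10^-3 × 200.0/10.00 = 0.02859 mol
mass of Na2CO3 = 0.02859 × 105.99 = 3.030 g
% Na2CO3 = 3.030 / 3.176 × 100 = 95.40 %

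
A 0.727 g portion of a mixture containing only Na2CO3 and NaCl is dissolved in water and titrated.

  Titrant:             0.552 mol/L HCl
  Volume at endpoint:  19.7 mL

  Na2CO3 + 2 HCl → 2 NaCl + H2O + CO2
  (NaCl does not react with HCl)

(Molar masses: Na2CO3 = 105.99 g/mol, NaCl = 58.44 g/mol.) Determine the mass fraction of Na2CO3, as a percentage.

79.3 %

n(HCl) = 0.0197 × 0.552 = 0.0109 mol
Let x = n(Na2CO3), y = n(NaCl).
Titrant: 2x = 0.0109;  mass: 105.99x + 58.44y = 0.727
Solving, x = 5.44 × 10^-3 mol, y = 2.58 × 10^-3 mol
mass of Na2CO3 = 5.44 × 10^-3 × 105.99 = 0.576 g
% Na2CO3 = 0.576 / 0.727 × 100 = 79.3 %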